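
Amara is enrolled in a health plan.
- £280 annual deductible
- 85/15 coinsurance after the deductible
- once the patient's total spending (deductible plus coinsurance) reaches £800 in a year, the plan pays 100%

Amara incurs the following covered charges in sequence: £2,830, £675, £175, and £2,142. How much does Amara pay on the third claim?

£26.25

Bill 1, £2,830: £280 finishes the deductible; £2,550 goes to coinsurance; 15% of £2,550 = £382.50. Patient pays £662.50; OOP now £662.50.
Bill 2, £675: deductible met; 15% of £675 = £101.25. Cost to patient: £101.25. OOP to date £763.75.
Bill 3, £175: deductible met; 15% of £175 = £26.25. Patient owes £26.25 (running OOP £790).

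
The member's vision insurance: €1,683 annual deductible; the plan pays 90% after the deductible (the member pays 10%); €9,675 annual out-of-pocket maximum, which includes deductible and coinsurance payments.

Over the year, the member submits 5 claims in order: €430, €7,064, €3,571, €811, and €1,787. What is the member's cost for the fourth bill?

Claim 1 (€430): fully absorbed by the deductible. Member pays €430; OOP now €430.
Claim 2 (€7,064): €1,253 to deductible, leaving €5,811; member's 10% is €581.10. Member owes €1,834.10 (running OOP €2,264.10).
Claim 3 (€3,571): 10% coinsurance on €3,571 = €357.10. Cost to member: €357.10. OOP to date €2,621.20.
Claim 4 (€811): 10% coinsurance on €811 = €81.10. Cost to member: €81.10. OOP to date €2,702.30.

€81.10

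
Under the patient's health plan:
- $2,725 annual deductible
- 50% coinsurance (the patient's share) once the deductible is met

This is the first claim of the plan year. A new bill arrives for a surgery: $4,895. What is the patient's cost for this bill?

Deductible not yet touched, so the first $2,725 of the bill goes to the deductible.
The remaining $2,170 (= $4,895 − $2,725) moves to coinsurance.
50% of $2,170 = $1,085 falls to the patient.
Patient responsibility: $2,725 + $1,085 = $3,810.

$3,810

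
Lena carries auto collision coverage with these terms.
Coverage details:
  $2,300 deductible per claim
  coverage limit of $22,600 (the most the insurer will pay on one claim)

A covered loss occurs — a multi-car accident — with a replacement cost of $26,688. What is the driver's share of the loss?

$4,088

Subtract the deductible: $26,688 − $2,300 = $24,388.
$24,388 exceeds the $22,600 limit, so the insurer pays the limit: $22,600.
Driver's share is the uncovered remainder: $26,688 − $22,600 = $4,088.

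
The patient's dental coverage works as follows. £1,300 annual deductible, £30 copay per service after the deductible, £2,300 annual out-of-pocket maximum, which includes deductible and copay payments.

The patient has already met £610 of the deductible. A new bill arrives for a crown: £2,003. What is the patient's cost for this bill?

Deductible still to meet: £1,300 − £610 = £690.
After the £690 deductible portion, £2,003 − £690 = £1,313 is subject to the copay.
Copay on this service: £30.
Patient responsibility before any cap: £690 + £30 = £720.
Cumulative spending £610 + £720 = £1,330 stays under the £2,300 maximum.

£720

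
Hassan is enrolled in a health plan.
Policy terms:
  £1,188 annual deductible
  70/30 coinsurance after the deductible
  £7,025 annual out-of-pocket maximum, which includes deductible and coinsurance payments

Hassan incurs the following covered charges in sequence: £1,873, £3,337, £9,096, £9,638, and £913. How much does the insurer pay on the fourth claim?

Claim 1 — £1,873: £1,188 finishes the deductible; £685 goes to coinsurance; patient's 30% is £205.50. Patient pays £1,393.50; OOP now £1,393.50. Insurer: £1,873 − £1,393.50 = £479.50.
Claim 2 — £3,337: 30% coinsurance on £3,337 = £1,001.10. Cost to patient: £1,001.10. OOP to date £2,394.60. Plan pays £3,337 − £1,001.10 = £2,335.90.
Claim 3 — £9,096: deductible met; 30% of £9,096 = £2,728.80. Patient owes £2,728.80 (running OOP £5,123.40). Plan pays £9,096 − £2,728.80 = £6,367.20.
Claim 4 — £9,638: deductible met; 30% of £9,638 = £2,891.40. That would push OOP to £8,014.80, over the £7,025 cap, so patient pays £7,025 − £5,123.40 = £1,901.60. Plan pays £9,638 − £1,901.60 = £7,736.40.

£7,736.40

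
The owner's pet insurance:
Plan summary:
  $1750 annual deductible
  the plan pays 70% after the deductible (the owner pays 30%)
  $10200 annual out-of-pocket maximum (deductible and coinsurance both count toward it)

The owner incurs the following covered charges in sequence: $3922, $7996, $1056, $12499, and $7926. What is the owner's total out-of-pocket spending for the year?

Bill 1, $3922: deductible takes $1750, $2172 remains; coinsurance $2172 × 30% = $651.60. Owner pays $2401.60; OOP now $2401.60.
Bill 2, $7996: 30% coinsurance on $7996 = $2398.80. Owner pays $2398.80; OOP now $4800.40.
Bill 3, $1056: deductible already satisfied, so owner's share is 30% × $1056 = $316.80. Owner pays $316.80; OOP now $5117.20.
Bill 4, $12499: 30% coinsurance on $12499 = $3749.70. Owner pays $3749.70; OOP now $8866.90.
Bill 5, $7926: deductible met; 30% of $7926 = $2377.80. OOP would hit $11244.70 > $10200, so the cap limits the owner to $10200 − $8866.90 = $1333.10.
Total paid by the owner: $2401.60 + $2398.80 + $316.80 + $3749.70 + $1333.10 = $10200.

$10200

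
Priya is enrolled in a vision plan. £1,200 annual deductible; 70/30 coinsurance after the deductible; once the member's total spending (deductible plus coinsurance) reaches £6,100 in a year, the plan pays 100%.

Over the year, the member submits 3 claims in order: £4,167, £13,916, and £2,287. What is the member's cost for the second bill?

£4,009.90

Bill 1, £4,167: £1,200 finishes the deductible; £2,967 goes to coinsurance; coinsurance £2,967 × 30% = £890.10. Member pays £2,090.10; OOP now £2,090.10.
Bill 2, £13,916: deductible already satisfied, so member's share is 30% × £13,916 = £4,174.80. OOP would hit £6,264.90 > £6,100, so the cap limits the member to £6,100 − £2,090.10 = £4,009.90.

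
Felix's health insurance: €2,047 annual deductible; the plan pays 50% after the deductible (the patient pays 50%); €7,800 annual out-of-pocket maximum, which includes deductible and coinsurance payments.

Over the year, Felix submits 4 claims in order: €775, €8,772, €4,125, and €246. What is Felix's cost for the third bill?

Bill 1, €775: fully absorbed by the deductible. Patient pays €775; OOP now €775.
Bill 2, €8,772: €1,272 finishes the deductible; €7,500 goes to coinsurance; coinsurance €7,500 × 50% = €3,750. Patient owes €5,022 (running OOP €5,797).
Bill 3, €4,125: deductible met; 50% of €4,125 = €2,062.50. That would push OOP to €7,859.50, over the €7,800 cap, so patient pays €7,800 − €5,797 = €2,003.

€2,003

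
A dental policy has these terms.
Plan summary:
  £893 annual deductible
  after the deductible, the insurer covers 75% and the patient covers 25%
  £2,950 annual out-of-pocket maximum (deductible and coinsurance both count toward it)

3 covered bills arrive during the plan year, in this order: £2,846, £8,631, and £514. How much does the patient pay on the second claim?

£1,568.75

Bill 1, £2,846: £893 finishes the deductible; £1,953 goes to coinsurance; 25% of £1,953 = £488.25. Patient pays £1,381.25; OOP now £1,381.25.
Bill 2, £8,631: deductible met; 25% of £8,631 = £2,157.75. Adding that to £1,381.25 gives £3,539, past the £2,950 cap; patient pays only £2,950 − £1,381.25 = £1,568.75.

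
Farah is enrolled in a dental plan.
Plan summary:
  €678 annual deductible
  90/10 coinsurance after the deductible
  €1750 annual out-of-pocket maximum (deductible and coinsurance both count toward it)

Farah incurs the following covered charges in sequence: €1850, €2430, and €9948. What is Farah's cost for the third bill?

€711.80

Claim 1 — €1850: €678 to deductible, leaving €1172; 10% of €1172 = €117.20. Patient owes €795.20 (running OOP €795.20).
Claim 2 — €2430: 10% coinsurance on €2430 = €243. Patient pays €243; OOP now €1038.20.
Claim 3 — €9948: deductible already satisfied, so patient's share is 10% × €9948 = €994.80. That would push OOP to €2033, over the €1750 cap, so patient pays €1750 − €1038.20 = €711.80.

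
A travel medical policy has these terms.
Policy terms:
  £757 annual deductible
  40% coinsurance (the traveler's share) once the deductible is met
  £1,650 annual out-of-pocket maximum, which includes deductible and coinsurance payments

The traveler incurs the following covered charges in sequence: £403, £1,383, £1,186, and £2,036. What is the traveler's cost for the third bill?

#1 (£403): all of it applies to the deductible. Traveler pays £403; OOP now £403.
#2 (£1,383): £354 to deductible, leaving £1,029; coinsurance £1,029 × 40% = £411.60. Traveler owes £765.60 (running OOP £1,168.60).
#3 (£1,186): deductible already satisfied, so traveler's share is 40% × £1,186 = £474.40. Cost to traveler: £474.40. OOP to date £1,643.

£474.40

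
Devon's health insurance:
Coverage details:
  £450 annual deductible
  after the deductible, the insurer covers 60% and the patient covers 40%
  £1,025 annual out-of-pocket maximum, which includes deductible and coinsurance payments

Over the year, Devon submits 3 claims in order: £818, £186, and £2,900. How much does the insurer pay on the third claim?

£2,546.60

Claim 1 — £818: £450 to deductible, leaving £368; 40% of £368 = £147.20. Patient pays £597.20; OOP now £597.20. Plan pays £818 − £597.20 = £220.80.
Claim 2 — £186: deductible met; 40% of £186 = £74.40. Patient pays £74.40; OOP now £671.60. Plan pays £186 − £74.40 = £111.60.
Claim 3 — £2,900: 40% coinsurance on £2,900 = £1,160. Adding that to £671.60 gives £1,831.60, past the £1,025 cap; patient pays only £1,025 − £671.60 = £353.40. Plan pays £2,900 − £353.40 = £2,546.60.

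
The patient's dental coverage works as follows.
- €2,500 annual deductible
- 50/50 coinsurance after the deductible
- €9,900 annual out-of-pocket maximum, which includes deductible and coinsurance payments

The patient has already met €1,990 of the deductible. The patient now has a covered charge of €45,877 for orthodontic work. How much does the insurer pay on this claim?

€37,967

Deductible still to meet: €2,500 − €1,990 = €510.
After the €510 deductible portion, €45,877 − €510 = €45,367 is subject to coinsurance.
Patient's 50% share of €45,367 is €22,683.50.
Patient responsibility before any cap: €510 + €22,683.50 = €23,193.50.
Year-to-date out-of-pocket would reach €1,990 + €23,193.50 = €25,183.50, above the €9,900 maximum, so the patient pays only €9,900 − €1,990 = €7,910.
Insurer pays the balance: €45,877 − €7,910 = €37,967.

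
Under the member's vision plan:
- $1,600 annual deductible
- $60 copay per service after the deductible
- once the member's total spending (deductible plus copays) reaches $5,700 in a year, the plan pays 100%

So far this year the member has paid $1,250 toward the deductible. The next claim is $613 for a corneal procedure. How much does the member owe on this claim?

$410

Remaining deductible: $1,600 − $1,250 = $350.
The remaining $263 (= $613 − $350) moves to the copay.
Copay on this service: $60.
So the member owes $350 + $60 = $410 before any cap.
Year-to-date out-of-pocket becomes $1,250 + $410 = $1,660, still under the $5,700 maximum, so no cap applies.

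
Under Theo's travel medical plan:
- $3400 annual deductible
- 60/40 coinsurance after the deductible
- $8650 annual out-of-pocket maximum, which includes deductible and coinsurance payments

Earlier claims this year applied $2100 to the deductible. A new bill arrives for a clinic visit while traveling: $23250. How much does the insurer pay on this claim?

Deductible still to meet: $3400 − $2100 = $1300.
That leaves $23250 − $1300 = $21950 for coinsurance.
Coinsurance: $21950 × 40% = $8780.
That puts the traveler's cost at $1300 + $8780 = $10080 before any cap.
That would bring total out-of-pocket to $12180, past the $8650 cap. The traveler is capped at $8650 − $2100 = $6550 on this claim.
The insurer covers the remainder: $23250 − $6550 = $16700.

$16700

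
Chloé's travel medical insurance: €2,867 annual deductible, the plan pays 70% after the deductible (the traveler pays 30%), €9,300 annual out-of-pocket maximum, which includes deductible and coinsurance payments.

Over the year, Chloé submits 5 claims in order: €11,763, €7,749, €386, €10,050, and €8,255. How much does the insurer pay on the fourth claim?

Bill 1, €11,763: deductible takes €2,867, €8,896 remains; traveler's 30% is €2,668.80. Traveler pays €5,535.80; OOP now €5,535.80. Insurer: €11,763 − €5,535.80 = €6,227.20.
Bill 2, €7,749: 30% coinsurance on €7,749 = €2,324.70. Traveler owes €2,324.70 (running OOP €7,860.50). Insurer: €7,749 − €2,324.70 = €5,424.30.
Bill 3, €386: deductible met; 30% of €386 = €115.80. Traveler owes €115.80 (running OOP €7,976.30). Insurer: €386 − €115.80 = €270.20.
Bill 4, €10,050: deductible met; 30% of €10,050 = €3,015. OOP would hit €10,991.30 > €9,300, so the cap limits the traveler to €9,300 − €7,976.30 = €1,323.70. Plan pays €10,050 − €1,323.70 = €8,726.30.

€8,726.30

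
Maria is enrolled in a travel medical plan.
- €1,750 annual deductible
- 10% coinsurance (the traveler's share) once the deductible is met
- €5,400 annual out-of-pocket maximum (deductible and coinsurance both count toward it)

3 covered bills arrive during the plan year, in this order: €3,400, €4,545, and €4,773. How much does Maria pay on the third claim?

€477.30

Bill 1, €3,400: €1,750 finishes the deductible; €1,650 goes to coinsurance; 10% of €1,650 = €165. Traveler pays €1,915; OOP now €1,915.
Bill 2, €4,545: deductible already satisfied, so traveler's share is 10% × €4,545 = €454.50. Cost to traveler: €454.50. OOP to date €2,369.50.
Bill 3, €4,773: 10% coinsurance on €4,773 = €477.30. Cost to traveler: €477.30. OOP to date €2,846.80.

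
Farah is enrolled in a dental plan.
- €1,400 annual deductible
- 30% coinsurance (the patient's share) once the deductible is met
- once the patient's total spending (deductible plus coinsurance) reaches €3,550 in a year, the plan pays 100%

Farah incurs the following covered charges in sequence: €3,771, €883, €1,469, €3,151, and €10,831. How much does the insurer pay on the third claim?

Bill 1, €3,771: €1,400 finishes the deductible; €2,371 goes to coinsurance; patient's 30% is €711.30. Patient pays €2,111.30; OOP now €2,111.30. Plan pays €3,771 − €2,111.30 = €1,659.70.
Bill 2, €883: deductible met; 30% of €883 = €264.90. Patient pays €264.90; OOP now €2,376.20. Insurer: €883 − €264.90 = €618.10.
Bill 3, €1,469: 30% coinsurance on €1,469 = €440.70. Patient owes €440.70 (running OOP €2,816.90). Plan pays €1,469 − €440.70 = €1,028.30.

€1,028.30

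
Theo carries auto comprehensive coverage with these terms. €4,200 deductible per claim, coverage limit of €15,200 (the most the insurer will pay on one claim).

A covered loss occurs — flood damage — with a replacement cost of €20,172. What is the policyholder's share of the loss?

€4,972

Subtract the deductible: €20,172 − €4,200 = €15,972.
The €15,200 per-incident cap binds; insurer pays €15,200.
Policyholder's share is the uncovered remainder: €20,172 − €15,200 = €4,972.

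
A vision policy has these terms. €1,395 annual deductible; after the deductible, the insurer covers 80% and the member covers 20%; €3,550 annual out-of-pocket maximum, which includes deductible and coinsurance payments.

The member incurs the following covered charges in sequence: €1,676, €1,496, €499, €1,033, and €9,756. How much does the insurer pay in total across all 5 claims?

Claim 1 — €1,676: deductible takes €1,395, €281 remains; member's 20% is €56.20. Member pays €1,451.20; OOP now €1,451.20. Insurer: €1,676 − €1,451.20 = €224.80.
Claim 2 — €1,496: deductible already satisfied, so member's share is 20% × €1,496 = €299.20. Member pays €299.20; OOP now €1,750.40. Plan pays €1,496 − €299.20 = €1,196.80.
Claim 3 — €499: deductible already satisfied, so member's share is 20% × €499 = €99.80. Cost to member: €99.80. OOP to date €1,850.20. Plan pays €499 − €99.80 = €399.20.
Claim 4 — €1,033: deductible met; 20% of €1,033 = €206.60. Member pays €206.60; OOP now €2,056.80. Plan pays €1,033 − €206.60 = €826.40.
Claim 5 — €9,756: deductible already satisfied, so member's share is 20% × €9,756 = €1,951.20. Adding that to €2,056.80 gives €4,008, past the €3,550 cap; member pays only €3,550 − €2,056.80 = €1,493.20. Plan pays €9,756 − €1,493.20 = €8,262.80.
Insurer total = bills − member's total = €14,460 − €3,550 = €10,910.

€10,910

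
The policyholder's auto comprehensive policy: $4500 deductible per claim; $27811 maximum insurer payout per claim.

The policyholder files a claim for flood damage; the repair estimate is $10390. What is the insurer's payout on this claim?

Subtract the deductible: $10390 − $4500 = $5890.
$5890 is within the $27811 limit, so the insurer pays $5890.

$5890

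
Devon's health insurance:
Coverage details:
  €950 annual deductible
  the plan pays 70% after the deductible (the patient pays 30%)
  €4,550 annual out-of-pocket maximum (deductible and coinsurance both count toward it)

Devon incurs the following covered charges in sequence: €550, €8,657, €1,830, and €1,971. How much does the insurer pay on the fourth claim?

€1,397.10

Bill 1, €550: all of it applies to the deductible. Patient owes €550 (running OOP €550). Insurer: €550 − €550 = €0.
Bill 2, €8,657: deductible takes €400, €8,257 remains; 30% of €8,257 = €2,477.10. Patient owes €2,877.10 (running OOP €3,427.10). Insurer: €8,657 − €2,877.10 = €5,779.90.
Bill 3, €1,830: deductible met; 30% of €1,830 = €549. Cost to patient: €549. OOP to date €3,976.10. Plan pays €1,830 − €549 = €1,281.
Bill 4, €1,971: deductible already satisfied, so patient's share is 30% × €1,971 = €591.30. That would push OOP to €4,567.40, over the €4,550 cap, so patient pays €4,550 − €3,976.10 = €573.90. Plan pays €1,971 − €573.90 = €1,397.10.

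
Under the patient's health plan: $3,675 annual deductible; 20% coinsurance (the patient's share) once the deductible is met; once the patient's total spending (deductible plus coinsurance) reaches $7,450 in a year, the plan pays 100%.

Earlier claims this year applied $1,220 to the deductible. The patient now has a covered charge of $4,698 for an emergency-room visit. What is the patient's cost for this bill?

$2,903.60

Deductible still to meet: $3,675 − $1,220 = $2,455.
That leaves $4,698 − $2,455 = $2,243 for coinsurance.
Coinsurance: $2,243 × 20% = $448.60.
So the patient owes $2,455 + $448.60 = $2,903.60 before any cap.
Cumulative spending $1,220 + $2,903.60 = $4,123.60 stays under the $7,450 maximum.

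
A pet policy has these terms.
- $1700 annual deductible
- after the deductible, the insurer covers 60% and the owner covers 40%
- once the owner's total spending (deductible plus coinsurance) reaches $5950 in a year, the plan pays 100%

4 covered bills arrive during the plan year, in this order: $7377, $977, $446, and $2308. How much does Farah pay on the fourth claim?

Claim 1 — $7377: $1700 to deductible, leaving $5677; owner's 40% is $2270.80. Owner owes $3970.80 (running OOP $3970.80).
Claim 2 — $977: 40% coinsurance on $977 = $390.80. Owner pays $390.80; OOP now $4361.60.
Claim 3 — $446: deductible already satisfied, so owner's share is 40% × $446 = $178.40. Owner owes $178.40 (running OOP $4540).
Claim 4 — $2308: 40% coinsurance on $2308 = $923.20. Cost to owner: $923.20. OOP to date $5463.20.

$923.20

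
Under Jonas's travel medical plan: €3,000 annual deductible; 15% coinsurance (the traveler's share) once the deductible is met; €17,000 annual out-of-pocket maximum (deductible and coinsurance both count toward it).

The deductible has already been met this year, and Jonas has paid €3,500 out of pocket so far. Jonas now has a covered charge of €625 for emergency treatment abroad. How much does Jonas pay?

With the deductible met, the entire €625 is subject to coinsurance.
Coinsurance: €625 × 15% = €93.75.
Cumulative spending €3,500 + €93.75 = €3,593.75 stays under the €17,000 maximum.

€93.75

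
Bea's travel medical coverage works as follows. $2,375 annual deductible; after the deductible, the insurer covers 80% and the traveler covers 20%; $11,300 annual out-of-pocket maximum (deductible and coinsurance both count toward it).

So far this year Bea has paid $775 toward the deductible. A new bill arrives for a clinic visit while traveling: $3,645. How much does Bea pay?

$2,009

$775 of the $2,375 deductible is already met, leaving $1,600.
The remaining $2,045 (= $3,645 − $1,600) moves to coinsurance.
Traveler's 20% share of $2,045 is $409.
Traveler responsibility before any cap: $1,600 + $409 = $2,009.
Cumulative spending $775 + $2,009 = $2,784 stays under the $11,300 maximum.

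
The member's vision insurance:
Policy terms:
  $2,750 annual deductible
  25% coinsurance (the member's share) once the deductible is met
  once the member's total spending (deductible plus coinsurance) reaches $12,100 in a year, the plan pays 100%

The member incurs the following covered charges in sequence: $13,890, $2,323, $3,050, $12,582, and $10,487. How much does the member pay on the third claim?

Claim 1 ($13,890): $2,750 to deductible, leaving $11,140; member's 25% is $2,785. Member pays $5,535; OOP now $5,535.
Claim 2 ($2,323): deductible met; 25% of $2,323 = $580.75. Cost to member: $580.75. OOP to date $6,115.75.
Claim 3 ($3,050): deductible already satisfied, so member's share is 25% × $3,050 = $762.50. Cost to member: $762.50. OOP to date $6,878.25.

$762.50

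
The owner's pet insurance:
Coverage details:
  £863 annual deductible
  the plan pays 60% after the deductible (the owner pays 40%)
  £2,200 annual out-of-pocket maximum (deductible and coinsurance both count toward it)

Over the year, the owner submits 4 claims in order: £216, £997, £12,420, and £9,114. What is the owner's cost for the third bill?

Bill 1, £216: entire amount goes to the deductible. Owner pays £216; OOP now £216.
Bill 2, £997: £647 to deductible, leaving £350; coinsurance £350 × 40% = £140. Owner pays £787; OOP now £1,003.
Bill 3, £12,420: deductible already satisfied, so owner's share is 40% × £12,420 = £4,968. That would push OOP to £5,971, over the £2,200 cap, so owner pays £2,200 − £1,003 = £1,197.

£1,197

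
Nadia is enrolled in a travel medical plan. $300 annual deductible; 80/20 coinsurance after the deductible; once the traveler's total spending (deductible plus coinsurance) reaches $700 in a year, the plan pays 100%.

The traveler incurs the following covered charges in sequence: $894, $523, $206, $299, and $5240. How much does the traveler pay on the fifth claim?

$75.60

Bill 1, $894: deductible takes $300, $594 remains; 20% of $594 = $118.80. Cost to traveler: $418.80. OOP to date $418.80.
Bill 2, $523: deductible already satisfied, so traveler's share is 20% × $523 = $104.60. Traveler pays $104.60; OOP now $523.40.
Bill 3, $206: deductible met; 20% of $206 = $41.20. Traveler pays $41.20; OOP now $564.60.
Bill 4, $299: 20% coinsurance on $299 = $59.80. Traveler owes $59.80 (running OOP $624.40).
Bill 5, $5240: 20% coinsurance on $5240 = $1048. OOP would hit $1672.40 > $700, so the cap limits the traveler to $700 − $624.40 = $75.60.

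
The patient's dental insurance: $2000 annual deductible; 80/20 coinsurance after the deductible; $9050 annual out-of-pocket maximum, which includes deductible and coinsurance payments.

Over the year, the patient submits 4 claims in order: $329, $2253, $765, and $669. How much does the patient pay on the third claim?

$153

Bill 1, $329: fully absorbed by the deductible. Patient pays $329; OOP now $329.
Bill 2, $2253: $1671 to deductible, leaving $582; patient's 20% is $116.40. Cost to patient: $1787.40. OOP to date $2116.40.
Bill 3, $765: deductible met; 20% of $765 = $153. Patient pays $153; OOP now $2269.40.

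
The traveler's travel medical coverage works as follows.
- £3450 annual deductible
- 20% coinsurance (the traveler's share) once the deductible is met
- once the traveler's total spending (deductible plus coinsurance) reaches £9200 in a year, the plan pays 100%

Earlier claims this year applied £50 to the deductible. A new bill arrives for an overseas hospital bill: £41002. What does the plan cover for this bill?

£31852

£50 of the £3450 deductible is already met, leaving £3400.
The remaining £37602 (= £41002 − £3400) moves to coinsurance.
Coinsurance: £37602 × 20% = £7520.40.
That puts the traveler's cost at £3400 + £7520.40 = £10920.40 before any cap.
Year-to-date out-of-pocket would reach £50 + £10920.40 = £10970.40, above the £9200 maximum, so the traveler pays only £9200 − £50 = £9150.
The plan picks up £41002 − £9150 = £31852.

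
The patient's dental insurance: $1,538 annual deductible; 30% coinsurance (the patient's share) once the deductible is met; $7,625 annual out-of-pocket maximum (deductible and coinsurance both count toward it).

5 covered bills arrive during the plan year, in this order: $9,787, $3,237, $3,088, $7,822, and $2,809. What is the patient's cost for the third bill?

#1 ($9,787): deductible takes $1,538, $8,249 remains; coinsurance $8,249 × 30% = $2,474.70. Patient owes $4,012.70 (running OOP $4,012.70).
#2 ($3,237): deductible met; 30% of $3,237 = $971.10. Patient owes $971.10 (running OOP $4,983.80).
#3 ($3,088): deductible met; 30% of $3,088 = $926.40. Patient owes $926.40 (running OOP $5,910.20).

$926.40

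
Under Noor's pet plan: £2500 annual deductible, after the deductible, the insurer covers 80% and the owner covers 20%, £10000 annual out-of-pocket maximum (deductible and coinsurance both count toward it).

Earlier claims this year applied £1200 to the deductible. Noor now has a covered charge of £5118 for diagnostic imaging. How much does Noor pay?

£1200 of the £2500 deductible is already met, leaving £1300.
After the £1300 deductible portion, £5118 − £1300 = £3818 is subject to coinsurance.
20% of £3818 = £763.60 falls to the owner.
So the owner owes £1300 + £763.60 = £2063.60 before any cap.
Year-to-date out-of-pocket becomes £1200 + £2063.60 = £3263.60, still under the £10000 maximum, so no cap applies.

£2063.60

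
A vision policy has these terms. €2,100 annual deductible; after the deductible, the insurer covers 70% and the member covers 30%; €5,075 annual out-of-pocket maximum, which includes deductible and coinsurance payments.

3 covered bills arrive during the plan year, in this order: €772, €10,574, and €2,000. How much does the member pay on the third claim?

€201.20

Bill 1, €772: all of it applies to the deductible. Member pays €772; OOP now €772.
Bill 2, €10,574: €1,328 finishes the deductible; €9,246 goes to coinsurance; coinsurance €9,246 × 30% = €2,773.80. Cost to member: €4,101.80. OOP to date €4,873.80.
Bill 3, €2,000: deductible met; 30% of €2,000 = €600. That would push OOP to €5,473.80, over the €5,075 cap, so member pays €5,075 − €4,873.80 = €201.20.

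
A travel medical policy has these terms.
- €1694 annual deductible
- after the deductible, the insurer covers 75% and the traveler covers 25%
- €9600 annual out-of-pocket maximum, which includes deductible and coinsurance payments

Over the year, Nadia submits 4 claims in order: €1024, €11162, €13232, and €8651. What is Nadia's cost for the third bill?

Claim 1 — €1024: all of it applies to the deductible. Traveler owes €1024 (running OOP €1024).
Claim 2 — €11162: €670 to deductible, leaving €10492; traveler's 25% is €2623. Traveler owes €3293 (running OOP €4317).
Claim 3 — €13232: deductible met; 25% of €13232 = €3308. Traveler pays €3308; OOP now €7625.

€3308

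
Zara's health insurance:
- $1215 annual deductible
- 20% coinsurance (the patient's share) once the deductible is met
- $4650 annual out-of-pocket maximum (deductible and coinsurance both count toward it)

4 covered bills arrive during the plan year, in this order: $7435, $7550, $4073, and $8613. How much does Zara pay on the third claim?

$681

Bill 1, $7435: deductible takes $1215, $6220 remains; patient's 20% is $1244. Cost to patient: $2459. OOP to date $2459.
Bill 2, $7550: deductible already satisfied, so patient's share is 20% × $7550 = $1510. Patient owes $1510 (running OOP $3969).
Bill 3, $4073: deductible met; 20% of $4073 = $814.60. OOP would hit $4783.60 > $4650, so the cap limits the patient to $4650 − $3969 = $681.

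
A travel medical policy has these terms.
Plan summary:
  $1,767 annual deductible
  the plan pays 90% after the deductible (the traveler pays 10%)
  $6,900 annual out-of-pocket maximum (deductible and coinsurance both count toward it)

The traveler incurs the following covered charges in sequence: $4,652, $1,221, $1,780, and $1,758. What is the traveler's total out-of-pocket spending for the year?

$2,531.40

#1 ($4,652): deductible takes $1,767, $2,885 remains; traveler's 10% is $288.50. Traveler owes $2,055.50 (running OOP $2,055.50).
#2 ($1,221): deductible already satisfied, so traveler's share is 10% × $1,221 = $122.10. Cost to traveler: $122.10. OOP to date $2,177.60.
#3 ($1,780): deductible already satisfied, so traveler's share is 10% × $1,780 = $178. Traveler pays $178; OOP now $2,355.60.
#4 ($1,758): 10% coinsurance on $1,758 = $175.80. Cost to traveler: $175.80. OOP to date $2,531.40.
Summing the traveler's payments: $2,055.50 + $122.10 + $178 + $175.80 = $2,531.40.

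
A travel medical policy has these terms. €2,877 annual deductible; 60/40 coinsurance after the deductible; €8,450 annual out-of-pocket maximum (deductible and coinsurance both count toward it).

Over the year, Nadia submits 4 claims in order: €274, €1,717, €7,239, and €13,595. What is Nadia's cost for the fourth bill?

€3,031.80

#1 (€274): all of it applies to the deductible. Traveler pays €274; OOP now €274.
#2 (€1,717): fully absorbed by the deductible. Traveler owes €1,717 (running OOP €1,991).
#3 (€7,239): deductible takes €886, €6,353 remains; 40% of €6,353 = €2,541.20. Traveler pays €3,427.20; OOP now €5,418.20.
#4 (€13,595): deductible already satisfied, so traveler's share is 40% × €13,595 = €5,438. Adding that to €5,418.20 gives €10,856.20, past the €8,450 cap; traveler pays only €8,450 − €5,418.20 = €3,031.80.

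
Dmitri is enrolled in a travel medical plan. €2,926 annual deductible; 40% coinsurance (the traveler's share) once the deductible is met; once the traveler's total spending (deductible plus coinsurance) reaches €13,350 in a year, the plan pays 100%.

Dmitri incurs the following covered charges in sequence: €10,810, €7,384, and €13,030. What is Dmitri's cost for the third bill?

Claim 1 — €10,810: €2,926 finishes the deductible; €7,884 goes to coinsurance; 40% of €7,884 = €3,153.60. Cost to traveler: €6,079.60. OOP to date €6,079.60.
Claim 2 — €7,384: deductible already satisfied, so traveler's share is 40% × €7,384 = €2,953.60. Cost to traveler: €2,953.60. OOP to date €9,033.20.
Claim 3 — €13,030: deductible already satisfied, so traveler's share is 40% × €13,030 = €5,212. OOP would hit €14,245.20 > €13,350, so the cap limits the traveler to €13,350 − €9,033.20 = €4,316.80.

€4,316.80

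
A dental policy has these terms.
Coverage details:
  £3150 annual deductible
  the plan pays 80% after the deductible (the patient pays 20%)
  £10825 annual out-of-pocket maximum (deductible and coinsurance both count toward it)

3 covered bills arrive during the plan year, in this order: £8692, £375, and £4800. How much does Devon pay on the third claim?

£960

Claim 1 — £8692: deductible takes £3150, £5542 remains; coinsurance £5542 × 20% = £1108.40. Cost to patient: £4258.40. OOP to date £4258.40.
Claim 2 — £375: deductible already satisfied, so patient's share is 20% × £375 = £75. Patient pays £75; OOP now £4333.40.
Claim 3 — £4800: deductible met; 20% of £4800 = £960. Cost to patient: £960. OOP to date £5293.40.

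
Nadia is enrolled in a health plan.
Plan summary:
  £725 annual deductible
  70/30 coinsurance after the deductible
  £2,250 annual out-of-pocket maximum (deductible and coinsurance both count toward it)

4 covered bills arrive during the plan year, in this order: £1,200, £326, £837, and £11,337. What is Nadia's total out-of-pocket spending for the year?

£2,250

Claim 1 — £1,200: deductible takes £725, £475 remains; patient's 30% is £142.50. Patient pays £867.50; OOP now £867.50.
Claim 2 — £326: 30% coinsurance on £326 = £97.80. Cost to patient: £97.80. OOP to date £965.30.
Claim 3 — £837: 30% coinsurance on £837 = £251.10. Patient owes £251.10 (running OOP £1,216.40).
Claim 4 — £11,337: deductible already satisfied, so patient's share is 30% × £11,337 = £3,401.10. OOP would hit £4,617.50 > £2,250, so the cap limits the patient to £2,250 − £1,216.40 = £1,033.60.
Total paid by the patient: £867.50 + £97.80 + £251.10 + £1,033.60 = £2,250.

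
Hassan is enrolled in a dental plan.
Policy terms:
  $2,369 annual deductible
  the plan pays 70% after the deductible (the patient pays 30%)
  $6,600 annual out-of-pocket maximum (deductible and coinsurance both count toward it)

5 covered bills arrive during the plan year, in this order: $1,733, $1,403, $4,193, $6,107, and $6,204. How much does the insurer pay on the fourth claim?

Claim 1 — $1,733: fully absorbed by the deductible. Patient owes $1,733 (running OOP $1,733). Plan pays $1,733 − $1,733 = $0.
Claim 2 — $1,403: deductible takes $636, $767 remains; 30% of $767 = $230.10. Patient pays $866.10; OOP now $2,599.10. Insurer: $1,403 − $866.10 = $536.90.
Claim 3 — $4,193: deductible already satisfied, so patient's share is 30% × $4,193 = $1,257.90. Patient owes $1,257.90 (running OOP $3,857). Plan pays $4,193 − $1,257.90 = $2,935.10.
Claim 4 — $6,107: deductible already satisfied, so patient's share is 30% × $6,107 = $1,832.10. Cost to patient: $1,832.10. OOP to date $5,689.10. Plan pays $6,107 − $1,832.10 = $4,274.90.

$4,274.90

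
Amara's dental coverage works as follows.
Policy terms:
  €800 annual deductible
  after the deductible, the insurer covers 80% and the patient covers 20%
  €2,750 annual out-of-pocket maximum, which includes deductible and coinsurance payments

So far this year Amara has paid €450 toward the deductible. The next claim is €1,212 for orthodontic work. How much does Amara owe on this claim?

Remaining deductible: €800 − €450 = €350.
After the €350 deductible portion, €1,212 − €350 = €862 is subject to coinsurance.
20% of €862 = €172.40 falls to the patient.
So the patient owes €350 + €172.40 = €522.40 before any cap.
Year-to-date out-of-pocket becomes €450 + €522.40 = €972.40, still under the €2,750 maximum, so no cap applies.

€522.40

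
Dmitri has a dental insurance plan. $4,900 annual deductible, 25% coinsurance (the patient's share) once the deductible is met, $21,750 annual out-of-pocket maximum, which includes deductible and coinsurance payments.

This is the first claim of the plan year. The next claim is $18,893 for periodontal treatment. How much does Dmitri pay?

$8,398.25

Nothing has been paid toward the $4,900 deductible, so the first $4,900 of this charge is applied there.
After the $4,900 deductible portion, $18,893 − $4,900 = $13,993 is subject to coinsurance.
Patient's 25% share of $13,993 is $3,498.25.
Patient responsibility before any cap: $4,900 + $3,498.25 = $8,398.25.
Total out-of-pocket so far would be $0 + $8,398.25 = $8,398.25, below the $21,750 cap — no reduction.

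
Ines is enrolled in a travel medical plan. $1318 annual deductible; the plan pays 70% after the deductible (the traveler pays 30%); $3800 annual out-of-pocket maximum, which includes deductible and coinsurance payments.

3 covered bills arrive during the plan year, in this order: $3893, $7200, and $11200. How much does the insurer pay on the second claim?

Claim 1 — $3893: $1318 finishes the deductible; $2575 goes to coinsurance; traveler's 30% is $772.50. Cost to traveler: $2090.50. OOP to date $2090.50. Insurer: $3893 − $2090.50 = $1802.50.
Claim 2 — $7200: 30% coinsurance on $7200 = $2160. That would push OOP to $4250.50, over the $3800 cap, so traveler pays $3800 − $2090.50 = $1709.50. Insurer: $7200 − $1709.50 = $5490.50.

$5490.50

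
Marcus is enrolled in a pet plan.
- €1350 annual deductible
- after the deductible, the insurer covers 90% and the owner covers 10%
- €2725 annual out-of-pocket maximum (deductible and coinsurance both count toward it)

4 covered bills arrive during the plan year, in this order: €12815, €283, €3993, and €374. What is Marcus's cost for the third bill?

Claim 1 (€12815): deductible takes €1350, €11465 remains; coinsurance €11465 × 10% = €1146.50. Cost to owner: €2496.50. OOP to date €2496.50.
Claim 2 (€283): deductible already satisfied, so owner's share is 10% × €283 = €28.30. Owner pays €28.30; OOP now €2524.80.
Claim 3 (€3993): deductible already satisfied, so owner's share is 10% × €3993 = €399.30. Adding that to €2524.80 gives €2924.10, past the €2725 cap; owner pays only €2725 − €2524.80 = €200.20.

€200.20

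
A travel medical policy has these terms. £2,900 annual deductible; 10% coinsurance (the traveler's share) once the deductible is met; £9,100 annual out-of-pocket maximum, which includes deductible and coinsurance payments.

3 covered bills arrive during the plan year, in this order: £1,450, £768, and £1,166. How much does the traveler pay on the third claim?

£730.40

Claim 1 — £1,450: all of it applies to the deductible. Traveler owes £1,450 (running OOP £1,450).
Claim 2 — £768: entire amount goes to the deductible. Traveler owes £768 (running OOP £2,218).
Claim 3 — £1,166: £682 finishes the deductible; £484 goes to coinsurance; traveler's 10% is £48.40. Traveler pays £730.40; OOP now £2,948.40.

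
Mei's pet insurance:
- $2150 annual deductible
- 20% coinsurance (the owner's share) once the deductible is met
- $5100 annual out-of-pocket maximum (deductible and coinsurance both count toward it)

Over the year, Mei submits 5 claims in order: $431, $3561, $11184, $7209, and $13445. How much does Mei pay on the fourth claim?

Claim 1 — $431: all of it applies to the deductible. Cost to owner: $431. OOP to date $431.
Claim 2 — $3561: $1719 to deductible, leaving $1842; coinsurance $1842 × 20% = $368.40. Cost to owner: $2087.40. OOP to date $2518.40.
Claim 3 — $11184: deductible already satisfied, so owner's share is 20% × $11184 = $2236.80. Cost to owner: $2236.80. OOP to date $4755.20.
Claim 4 — $7209: 20% coinsurance on $7209 = $1441.80. OOP would hit $6197 > $5100, so the cap limits the owner to $5100 − $4755.20 = $344.80.

$344.80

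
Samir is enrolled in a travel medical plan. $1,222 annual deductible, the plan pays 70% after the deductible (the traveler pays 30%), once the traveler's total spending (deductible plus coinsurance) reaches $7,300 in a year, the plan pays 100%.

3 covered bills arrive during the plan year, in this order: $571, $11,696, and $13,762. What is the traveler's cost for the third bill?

Claim 1 — $571: all of it applies to the deductible. Traveler owes $571 (running OOP $571).
Claim 2 — $11,696: deductible takes $651, $11,045 remains; 30% of $11,045 = $3,313.50. Traveler pays $3,964.50; OOP now $4,535.50.
Claim 3 — $13,762: deductible met; 30% of $13,762 = $4,128.60. OOP would hit $8,664.10 > $7,300, so the cap limits the traveler to $7,300 − $4,535.50 = $2,764.50.

$2,764.50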